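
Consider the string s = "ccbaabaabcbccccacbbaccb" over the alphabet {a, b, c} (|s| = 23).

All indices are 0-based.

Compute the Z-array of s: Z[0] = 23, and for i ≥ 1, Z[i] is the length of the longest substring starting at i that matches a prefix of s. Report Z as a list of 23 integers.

[23, 1, 0, 0, 0, 0, 0, 0, 0, 1, 0, 2, 2, 2, 1, 0, 1, 0, 0, 0, 3, 1, 0]

Z[0]=23
i=1: outside box; Z[1]=1 scan→box=[1,2)
i=2: outside box; Z[2]=0
i=3: outside box; Z[3]=0
i=4: outside box; Z[4]=0
i=5: outside box; Z[5]=0
i=6: outside box; Z[6]=0
i=7: outside box; Z[7]=0
i=8: outside box; Z[8]=0
i=9: outside box; Z[9]=1 scan→box=[9,10)
i=10: outside box; Z[10]=0
i=11: outside box; Z[11]=2 scan→box=[11,13)
i=12: min(r-i=1, Z[1]=1)=1; Z[12]=2 scan→box=[12,14)
i=13: min(r-i=1, Z[1]=1)=1; Z[13]=2 scan→box=[13,15)
i=14: min(r-i=1, Z[1]=1)=1; Z[14]=1
i=15: outside box; Z[15]=0
i=16: outside box; Z[16]=1 scan→box=[16,17)
i=17: outside box; Z[17]=0
i=18: outside box; Z[18]=0
i=19: outside box; Z[19]=0
i=20: outside box; Z[20]=3 scan→box=[20,23)
i=21: min(r-i=2, Z[1]=1)=1; Z[21]=1
i=22: min(r-i=1, Z[2]=0)=0; Z[22]=0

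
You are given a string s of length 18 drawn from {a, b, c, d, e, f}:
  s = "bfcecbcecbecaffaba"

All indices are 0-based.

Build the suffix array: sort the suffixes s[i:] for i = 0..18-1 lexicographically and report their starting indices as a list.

[17, 15, 12, 16, 5, 9, 0, 11, 4, 8, 2, 6, 10, 3, 7, 14, 1, 13]

sorted suffixes:
  #0 SA[0]=17  'a'
  #1 SA[1]=15  'aba'
  #2 SA[2]=12  'affaba'
  #3 SA[3]=16  'ba'
  #4 SA[4]=5  'bcecbecaffaba'
  #5 SA[5]=9  'becaffaba'
  #6 SA[6]=0  'bfcecbcecbecaffaba'
  #7 SA[7]=11  'caffaba'
  #8 SA[8]=4  'cbcecbecaffaba'
  #9 SA[9]=8  'cbecaffaba'
  #10 SA[10]=2  'cecbcecbecaffaba'
  #11 SA[11]=6  'cecbecaffaba'
  #12 SA[12]=10  'ecaffaba'
  #13 SA[13]=3  'ecbcecbecaffaba'
  #14 SA[14]=7  'ecbecaffaba'
  #15 SA[15]=14  'faba'
  #16 SA[16]=1  'fcecbcecbecaffaba'
  #17 SA[17]=13  'ffaba'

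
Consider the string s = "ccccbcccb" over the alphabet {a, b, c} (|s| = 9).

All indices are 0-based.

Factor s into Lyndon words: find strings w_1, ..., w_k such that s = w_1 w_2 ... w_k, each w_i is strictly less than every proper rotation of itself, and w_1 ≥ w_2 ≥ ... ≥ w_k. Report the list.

["c", "c", "c", "c", "bccc", "b"]

emit factor 1: 'c' (i=0, period=1)
emit factor 2: 'c' (i=1, period=1)
emit factor 3: 'c' (i=2, period=1)
emit factor 4: 'c' (i=3, period=1)
emit factor 5: 'bccc' (i=4, period=4)
emit factor 6: 'b' (i=8, period=1)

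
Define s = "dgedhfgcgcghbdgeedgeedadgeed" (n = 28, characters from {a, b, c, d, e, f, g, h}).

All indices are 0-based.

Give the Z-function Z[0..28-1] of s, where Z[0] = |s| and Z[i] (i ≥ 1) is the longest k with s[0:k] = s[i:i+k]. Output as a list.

[28, 0, 0, 1, 0, 0, 0, 0, 0, 0, 0, 0, 0, 3, 0, 0, 0, 3, 0, 0, 0, 1, 0, 3, 0, 0, 0, 1]

Z[0]=28
i=1: fresh scan; Z[1]=0
i=2: fresh scan; Z[2]=0
i=3: fresh scan; Z[3]=1 grow→box=[3,4)
i=4: fresh scan; Z[4]=0
i=5: fresh scan; Z[5]=0
i=6: fresh scan; Z[6]=0
i=7: fresh scan; Z[7]=0
i=8: fresh scan; Z[8]=0
i=9: fresh scan; Z[9]=0
i=10: fresh scan; Z[10]=0
i=11: fresh scan; Z[11]=0
i=12: fresh scan; Z[12]=0
i=13: fresh scan; Z[13]=3 grow→box=[13,16)
i=14: min(r-i=2, Z[1]=0)=0; Z[14]=0
i=15: min(r-i=1, Z[2]=0)=0; Z[15]=0
i=16: fresh scan; Z[16]=0
i=17: fresh scan; Z[17]=3 grow→box=[17,20)
i=18: min(r-i=2, Z[1]=0)=0; Z[18]=0
i=19: min(r-i=1, Z[2]=0)=0; Z[19]=0
i=20: fresh scan; Z[20]=0
i=21: fresh scan; Z[21]=1 grow→box=[21,22)
i=22: fresh scan; Z[22]=0
i=23: fresh scan; Z[23]=3 grow→box=[23,26)
i=24: min(r-i=2, Z[1]=0)=0; Z[24]=0
i=25: min(r-i=1, Z[2]=0)=0; Z[25]=0
i=26: fresh scan; Z[26]=0
i=27: fresh scan; Z[27]=1 grow→box=[27,28)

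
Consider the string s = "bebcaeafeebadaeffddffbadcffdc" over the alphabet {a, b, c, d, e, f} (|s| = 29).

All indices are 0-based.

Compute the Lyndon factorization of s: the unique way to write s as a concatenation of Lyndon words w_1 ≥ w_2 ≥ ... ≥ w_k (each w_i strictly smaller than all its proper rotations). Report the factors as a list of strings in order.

emit factor 1: 'be' (i=0, period=2)
emit factor 2: 'bc' (i=2, period=2)
emit factor 3: 'aeafeeb' (i=4, period=7)
emit factor 4: 'adaeffddffbadcffdc' (i=11, period=18)

["be", "bc", "aeafeeb", "adaeffddffbadcffdc"]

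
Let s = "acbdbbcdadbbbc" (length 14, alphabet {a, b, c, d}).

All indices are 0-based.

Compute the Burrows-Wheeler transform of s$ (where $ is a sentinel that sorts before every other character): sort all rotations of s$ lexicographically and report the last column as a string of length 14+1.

rank  rotation         last
    0  $acbdbbcdadbbbc  c
    1  acbdbbcdadbbbc$  $
    2  adbbbc$acbdbbcd  d
    3  bbbc$acbdbbcdad  d
    4  bbc$acbdbbcdadb  b
    5  bbcdadbbbc$acbd  d
    6  bc$acbdbbcdadbb  b
    7  bcdadbbbc$acbdb  b
    8  bdbbcdadbbbc$ac  c
    9  c$acbdbbcdadbbb  b
   10  cbdbbcdadbbbc$a  a
   11  cdadbbbc$acbdbb  b
   12  dadbbbc$acbdbbc  c
   13  dbbbc$acbdbbcda  a
   14  dbbcdadbbbc$acb  b

c$ddbdbbcbabcab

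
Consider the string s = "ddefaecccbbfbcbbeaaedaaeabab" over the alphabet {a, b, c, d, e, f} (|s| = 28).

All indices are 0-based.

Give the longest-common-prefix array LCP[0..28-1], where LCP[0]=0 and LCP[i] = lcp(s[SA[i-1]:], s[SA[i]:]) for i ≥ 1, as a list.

[0, 3, 1, 2, 1, 2, 2, 0, 1, 1, 2, 1, 1, 1, 0, 3, 1, 2, 0, 1, 1, 0, 2, 1, 1, 1, 0, 1]

rank | idx | suffix
   0 |  21 | aaeabab
   1 |  17 | aaedaaeabab
   2 |  26 | ab
   3 |  24 | abab
   4 |  22 | aeabab
   5 |   4 | aecccbbfbcbbeaaedaaeabab
   6 |  18 | aedaaeabab
   7 |  27 | b
   8 |  25 | bab
   9 |  14 | bbeaaedaaeabab
  10 |   9 | bbfbcbbeaaedaaeabab
  11 |  12 | bcbbeaaedaaeabab
  12 |  15 | beaaedaaeabab
  13 |  10 | bfbcbbeaaedaaeabab
  14 |  13 | cbbeaaedaaeabab
  15 |   8 | cbbfbcbbeaaedaaeabab
  16 |   7 | ccbbfbcbbeaaedaaeabab
  17 |   6 | cccbbfbcbbeaaedaaeabab
  18 |  20 | daaeabab
  19 |   0 | ddefaecccbbfbcbbeaaedaaeabab
  20 |   1 | defaecccbbfbcbbeaaedaaeabab
  21 |  16 | eaaedaaeabab
  22 |  23 | eabab
  23 |   5 | ecccbbfbcbbeaaedaaeabab
  24 |  19 | edaaeabab
  25 |   2 | efaecccbbfbcbbeaaedaaeabab
  26 |   3 | faecccbbfbcbbeaaedaaeabab
  27 |  11 | fbcbbeaaedaaeabab

SA = [21, 17, 26, 24, 22, 4, 18, 27, 25, 14, 9, 12, 15, 10, 13, 8, 7, 6, 20, 0, 1, 16, 23, 5, 19, 2, 3, 11]
rank  pair      lcp
   1  s[21:],s[17:]  3  'aae'
   2  s[17:],s[26:]  1  'a'
   3  s[26:],s[24:]  2  'ab'
   4  s[24:],s[22:]  1  'a'
   5  s[22:],s[4:]  2  'ae'
   6  s[4:],s[18:]  2  'ae'
   7  s[18:],s[27:]  0  ''
   8  s[27:],s[25:]  1  'b'
   9  s[25:],s[14:]  1  'b'
  10  s[14:],s[9:]  2  'bb'
  11  s[9:],s[12:]  1  'b'
  12  s[12:],s[15:]  1  'b'
  13  s[15:],s[10:]  1  'b'
  14  s[10:],s[13:]  0  ''
  15  s[13:],s[8:]  3  'cbb'
  16  s[8:],s[7:]  1  'c'
  17  s[7:],s[6:]  2  'cc'
  18  s[6:],s[20:]  0  ''
  19  s[20:],s[0:]  1  'd'
  20  s[0:],s[1:]  1  'd'
  21  s[1:],s[16:]  0  ''
  22  s[16:],s[23:]  2  'ea'
  23  s[23:],s[5:]  1  'e'
  24  s[5:],s[19:]  1  'e'
  25  s[19:],s[2:]  1  'e'
  26  s[2:],s[3:]  0  ''
  27  s[3:],s[11:]  1  'f'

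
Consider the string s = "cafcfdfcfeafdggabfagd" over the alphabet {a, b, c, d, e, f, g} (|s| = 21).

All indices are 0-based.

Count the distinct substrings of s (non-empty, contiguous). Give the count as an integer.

rank→(start, suffix):
  0 → (15, 'abfagd')
  1 → (1, 'afcfdfcfeafdggabfagd')
  2 → (10, 'afdggabfagd')
  3 → (18, 'agd')
  4 → (16, 'bfagd')
  5 → (0, 'cafcfdfcfeafdggabfagd')
  6 → (3, 'cfdfcfeafdggabfagd')
  7 → (7, 'cfeafdggabfagd')
  8 → (20, 'd')
  9 → (5, 'dfcfeafdggabfagd')
  10 → (12, 'dggabfagd')
  11 → (9, 'eafdggabfagd')
  12 → (17, 'fagd')
  13 → (2, 'fcfdfcfeafdggabfagd')
  14 → (6, 'fcfeafdggabfagd')
  15 → (4, 'fdfcfeafdggabfagd')
  16 → (11, 'fdggabfagd')
  17 → (8, 'feafdggabfagd')
  18 → (14, 'gabfagd')
  19 → (19, 'gd')
  20 → (13, 'ggabfagd')

SA = [15, 1, 10, 18, 16, 0, 3, 7, 20, 5, 12, 9, 17, 2, 6, 4, 11, 8, 14, 19, 13]
i: (SA[i-1],SA[i]) lcp shared
  1: (15,1) 1 'a'
  2: (1,10) 2 'af'
  3: (10,18) 1 'a'
  4: (18,16) 0 ''
  5: (16,0) 0 ''
  6: (0,3) 1 'c'
  7: (3,7) 2 'cf'
  8: (7,20) 0 ''
  9: (20,5) 1 'd'
  10: (5,12) 1 'd'
  11: (12,9) 0 ''
  12: (9,17) 0 ''
  13: (17,2) 1 'f'
  14: (2,6) 3 'fcf'
  15: (6,4) 1 'f'
  16: (4,11) 2 'fd'
  17: (11,8) 1 'f'
  18: (8,14) 0 ''
  19: (14,19) 1 'g'
  20: (19,13) 1 'g'

n(n+1)/2 = 21·22/2 = 231
Σ LCP = 0 + 1 + 2 + 1 + 0 + 0 + 1 + 2 + 0 + 1 + 1 + 0 + 0 + 1 + 3 + 1 + 2 + 1 + 0 + 1 + 1 = 19
distinct = 231 − 19 = 212

212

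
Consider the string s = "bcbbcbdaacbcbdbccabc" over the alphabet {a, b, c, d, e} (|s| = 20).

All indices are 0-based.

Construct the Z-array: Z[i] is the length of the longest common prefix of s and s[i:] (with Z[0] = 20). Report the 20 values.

Z[0]=20
i=1: outside box; Z[1]=0
i=2: outside box; Z[2]=1 extend→box=[2,3)
i=3: outside box; Z[3]=3 extend→box=[3,6)
i=4: min(r-i=2, Z[1]=0)=0; Z[4]=0
i=5: min(r-i=1, Z[2]=1)=1; Z[5]=1
i=6: outside box; Z[6]=0
i=7: outside box; Z[7]=0
i=8: outside box; Z[8]=0
i=9: outside box; Z[9]=0
i=10: outside box; Z[10]=3 extend→box=[10,13)
i=11: min(r-i=2, Z[1]=0)=0; Z[11]=0
i=12: min(r-i=1, Z[2]=1)=1; Z[12]=1
i=13: outside box; Z[13]=0
i=14: outside box; Z[14]=2 extend→box=[14,16)
i=15: min(r-i=1, Z[1]=0)=0; Z[15]=0
i=16: outside box; Z[16]=0
i=17: outside box; Z[17]=0
i=18: outside box; Z[18]=2 extend→box=[18,20)
i=19: min(r-i=1, Z[1]=0)=0; Z[19]=0

[20, 0, 1, 3, 0, 1, 0, 0, 0, 0, 3, 0, 1, 0, 2, 0, 0, 0, 2, 0]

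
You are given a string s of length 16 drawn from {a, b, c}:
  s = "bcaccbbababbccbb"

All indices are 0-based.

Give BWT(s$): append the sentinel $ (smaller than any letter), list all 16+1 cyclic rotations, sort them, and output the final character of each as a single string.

rank  rotation           last
    0  $bcaccbbababbccbb  b
    1  ababbccbb$bcaccbb  b
    2  abbccbb$bcaccbbab  b
    3  accbbababbccbb$bc  c
    4  b$bcaccbbababbccb  b
    5  bababbccbb$bcaccb  b
    6  babbccbb$bcaccbba  a
    7  bb$bcaccbbababbcc  c
    8  bbababbccbb$bcacc  c
    9  bbccbb$bcaccbbaba  a
   10  bcaccbbababbccbb$  $
   11  bccbb$bcaccbbabab  b
   12  caccbbababbccbb$b  b
   13  cbb$bcaccbbababbc  c
   14  cbbababbccbb$bcac  c
   15  ccbb$bcaccbbababb  b
   16  ccbbababbccbb$bca  a

bbbcbbacca$bbccba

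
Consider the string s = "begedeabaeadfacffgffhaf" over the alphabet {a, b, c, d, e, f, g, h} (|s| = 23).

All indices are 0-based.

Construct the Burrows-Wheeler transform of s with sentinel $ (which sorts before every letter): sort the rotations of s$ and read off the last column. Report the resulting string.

fefebha$aeadagbadcgffeff

rank  rotation                  last
    0  $begedeabaeadfacffgffhaf  f
    1  abaeadfacffgffhaf$begede  e
    2  acffgffhaf$begedeabaeadf  f
    3  adfacffgffhaf$begedeabae  e
    4  aeadfacffgffhaf$begedeab  b
    5  af$begedeabaeadfacffgffh  h
    6  baeadfacffgffhaf$begedea  a
    7  begedeabaeadfacffgffhaf$  $
    8  cffgffhaf$begedeabaeadfa  a
    9  deabaeadfacffgffhaf$bege  e
   10  dfacffgffhaf$begedeabaea  a
   11  eabaeadfacffgffhaf$beged  d
   12  eadfacffgffhaf$begedeaba  a
   13  edeabaeadfacffgffhaf$beg  g
   14  egedeabaeadfacffgffhaf$b  b
   15  f$begedeabaeadfacffgffha  a
   16  facffgffhaf$begedeabaead  d
   17  ffgffhaf$begedeabaeadfac  c
   18  ffhaf$begedeabaeadfacffg  g
   19  fgffhaf$begedeabaeadfacf  f
   20  fhaf$begedeabaeadfacffgf  f
   21  gedeabaeadfacffgffhaf$be  e
   22  gffhaf$begedeabaeadfacff  f
   23  haf$begedeabaeadfacffgff  f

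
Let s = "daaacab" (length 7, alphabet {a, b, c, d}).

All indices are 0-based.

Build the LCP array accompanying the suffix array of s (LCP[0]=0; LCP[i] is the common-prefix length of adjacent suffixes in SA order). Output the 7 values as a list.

rank | idx | suffix
   0 |   1 | aaacab
   1 |   2 | aacab
   2 |   5 | ab
   3 |   3 | acab
   4 |   6 | b
   5 |   4 | cab
   6 |   0 | daaacab

SA = [1, 2, 5, 3, 6, 4, 0]
[i] adj suffixes → lcp
  [1] 1/2 → 2 ('aa')
  [2] 2/5 → 1 ('a')
  [3] 5/3 → 1 ('a')
  [4] 3/6 → 0 ('')
  [5] 6/4 → 0 ('')
  [6] 4/0 → 0 ('')

[0, 2, 1, 1, 0, 0, 0]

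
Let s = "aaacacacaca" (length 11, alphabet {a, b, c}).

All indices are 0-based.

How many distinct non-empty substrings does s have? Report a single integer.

35

rank | idx | suffix
   0 |  10 | a
   1 |   0 | aaacacacaca
   2 |   1 | aacacacaca
   3 |   8 | aca
   4 |   6 | acaca
   5 |   4 | acacaca
   6 |   2 | acacacaca
   7 |   9 | ca
   8 |   7 | caca
   9 |   5 | cacaca
  10 |   3 | cacacaca

SA = [10, 0, 1, 8, 6, 4, 2, 9, 7, 5, 3]
[i] adj suffixes → lcp
  [1] 10/0 → 1 ('a')
  [2] 0/1 → 2 ('aa')
  [3] 1/8 → 1 ('a')
  [4] 8/6 → 3 ('aca')
  [5] 6/4 → 5 ('acaca')
  [6] 4/2 → 7 ('acacaca')
  [7] 2/9 → 0 ('')
  [8] 9/7 → 2 ('ca')
  [9] 7/5 → 4 ('caca')
  [10] 5/3 → 6 ('cacaca')

n(n+1)/2 = 11·12/2 = 66
Σ LCP = 0 + 1 + 2 + 1 + 3 + 5 + 7 + 0 + 2 + 4 + 6 = 31
distinct = 66 − 31 = 35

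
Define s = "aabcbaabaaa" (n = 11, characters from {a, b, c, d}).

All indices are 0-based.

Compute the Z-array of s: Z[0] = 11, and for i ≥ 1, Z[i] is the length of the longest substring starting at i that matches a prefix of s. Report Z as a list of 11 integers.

Z[0]=11
i=1: fresh scan; Z[1]=1 extend→box=[1,2)
i=2: fresh scan; Z[2]=0
i=3: fresh scan; Z[3]=0
i=4: fresh scan; Z[4]=0
i=5: fresh scan; Z[5]=3 extend→box=[5,8)
i=6: min(r-i=2, Z[1]=1)=1; Z[6]=1
i=7: min(r-i=1, Z[2]=0)=0; Z[7]=0
i=8: fresh scan; Z[8]=2 extend→box=[8,10)
i=9: min(r-i=1, Z[1]=1)=1; Z[9]=2 extend→box=[9,11)
i=10: min(r-i=1, Z[1]=1)=1; Z[10]=1

[11, 1, 0, 0, 0, 3, 1, 0, 2, 2, 1]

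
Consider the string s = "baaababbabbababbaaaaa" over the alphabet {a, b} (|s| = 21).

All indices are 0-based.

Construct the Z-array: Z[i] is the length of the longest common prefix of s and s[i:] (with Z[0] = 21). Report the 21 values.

[21, 0, 0, 0, 2, 0, 1, 2, 0, 1, 2, 0, 2, 0, 1, 4, 0, 0, 0, 0, 0]

Z[0]=21
i=1: outside box; Z[1]=0
i=2: outside box; Z[2]=0
i=3: outside box; Z[3]=0
i=4: outside box; Z[4]=2 extend→box=[4,6)
i=5: min(r-i=1, Z[1]=0)=0; Z[5]=0
i=6: outside box; Z[6]=1 extend→box=[6,7)
i=7: outside box; Z[7]=2 extend→box=[7,9)
i=8: min(r-i=1, Z[1]=0)=0; Z[8]=0
i=9: outside box; Z[9]=1 extend→box=[9,10)
i=10: outside box; Z[10]=2 extend→box=[10,12)
i=11: min(r-i=1, Z[1]=0)=0; Z[11]=0
i=12: outside box; Z[12]=2 extend→box=[12,14)
i=13: min(r-i=1, Z[1]=0)=0; Z[13]=0
i=14: outside box; Z[14]=1 extend→box=[14,15)
i=15: outside box; Z[15]=4 extend→box=[15,19)
i=16: min(r-i=3, Z[1]=0)=0; Z[16]=0
i=17: min(r-i=2, Z[2]=0)=0; Z[17]=0
i=18: min(r-i=1, Z[3]=0)=0; Z[18]=0
i=19: outside box; Z[19]=0
i=20: outside box; Z[20]=0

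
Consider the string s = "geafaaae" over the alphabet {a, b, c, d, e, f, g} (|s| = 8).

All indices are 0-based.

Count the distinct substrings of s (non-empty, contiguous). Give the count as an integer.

rank | idx | suffix
   0 |   4 | aaae
   1 |   5 | aae
   2 |   6 | ae
   3 |   2 | afaaae
   4 |   7 | e
   5 |   1 | eafaaae
   6 |   3 | faaae
   7 |   0 | geafaaae

SA = [4, 5, 6, 2, 7, 1, 3, 0]
[i] adj suffixes → lcp
  [1] 4/5 → 2 ('aa')
  [2] 5/6 → 1 ('a')
  [3] 6/2 → 1 ('a')
  [4] 2/7 → 0 ('')
  [5] 7/1 → 1 ('e')
  [6] 1/3 → 0 ('')
  [7] 3/0 → 0 ('')

n(n+1)/2 = 8·9/2 = 36
Σ LCP = 0 + 2 + 1 + 1 + 0 + 1 + 0 + 0 = 5
distinct = 36 − 5 = 31

31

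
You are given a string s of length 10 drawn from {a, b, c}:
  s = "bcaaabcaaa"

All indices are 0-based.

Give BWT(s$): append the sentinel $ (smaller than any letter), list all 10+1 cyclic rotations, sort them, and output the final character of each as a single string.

rank  rotation     last
    0  $bcaaabcaaa  a
    1  a$bcaaabcaa  a
    2  aa$bcaaabca  a
    3  aaa$bcaaabc  c
    4  aaabcaaa$bc  c
    5  aabcaaa$bca  a
    6  abcaaa$bcaa  a
    7  bcaaa$bcaaa  a
    8  bcaaabcaaa$  $
    9  caaa$bcaaab  b
   10  caaabcaaa$b  b

aaaccaaa$bb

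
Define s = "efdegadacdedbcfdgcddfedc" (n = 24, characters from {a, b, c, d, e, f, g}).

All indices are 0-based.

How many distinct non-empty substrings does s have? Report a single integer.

rank→(start, suffix):
  0 → (7, 'acdedbcfdgcddfedc')
  1 → (5, 'adacdedbcfdgcddfedc')
  2 → (12, 'bcfdgcddfedc')
  3 → (23, 'c')
  4 → (17, 'cddfedc')
  5 → (8, 'cdedbcfdgcddfedc')
  6 → (13, 'cfdgcddfedc')
  7 → (6, 'dacdedbcfdgcddfedc')
  8 → (11, 'dbcfdgcddfedc')
  9 → (22, 'dc')
  10 → (18, 'ddfedc')
  11 → (9, 'dedbcfdgcddfedc')
  12 → (2, 'degadacdedbcfdgcddfedc')
  13 → (19, 'dfedc')
  14 → (15, 'dgcddfedc')
  15 → (10, 'edbcfdgcddfedc')
  16 → (21, 'edc')
  17 → (0, 'efdegadacdedbcfdgcddfedc')
  18 → (3, 'egadacdedbcfdgcddfedc')
  19 → (1, 'fdegadacdedbcfdgcddfedc')
  20 → (14, 'fdgcddfedc')
  21 → (20, 'fedc')
  22 → (4, 'gadacdedbcfdgcddfedc')
  23 → (16, 'gcddfedc')

SA = [7, 5, 12, 23, 17, 8, 13, 6, 11, 22, 18, 9, 2, 19, 15, 10, 21, 0, 3, 1, 14, 20, 4, 16]
rank  pair      lcp
   1  s[7:],s[5:]  1  'a'
   2  s[5:],s[12:]  0  ''
   3  s[12:],s[23:]  0  ''
   4  s[23:],s[17:]  1  'c'
   5  s[17:],s[8:]  2  'cd'
   6  s[8:],s[13:]  1  'c'
   7  s[13:],s[6:]  0  ''
   8  s[6:],s[11:]  1  'd'
   9  s[11:],s[22:]  1  'd'
  10  s[22:],s[18:]  1  'd'
  11  s[18:],s[9:]  1  'd'
  12  s[9:],s[2:]  2  'de'
  13  s[2:],s[19:]  1  'd'
  14  s[19:],s[15:]  1  'd'
  15  s[15:],s[10:]  0  ''
  16  s[10:],s[21:]  2  'ed'
  17  s[21:],s[0:]  1  'e'
  18  s[0:],s[3:]  1  'e'
  19  s[3:],s[1:]  0  ''
  20  s[1:],s[14:]  2  'fd'
  21  s[14:],s[20:]  1  'f'
  22  s[20:],s[4:]  0  ''
  23  s[4:],s[16:]  1  'g'

n(n+1)/2 = 24·25/2 = 300
Σ LCP = 0 + 1 + 0 + 0 + 1 + 2 + 1 + 0 + 1 + 1 + 1 + 1 + 2 + 1 + 1 + 0 + 2 + 1 + 1 + 0 + 2 + 1 + 0 + 1 = 21
distinct = 300 − 21 = 279

279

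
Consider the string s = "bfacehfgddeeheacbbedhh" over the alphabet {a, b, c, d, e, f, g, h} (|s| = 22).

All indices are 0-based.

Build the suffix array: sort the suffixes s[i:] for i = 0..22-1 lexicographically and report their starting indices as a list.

[14, 2, 16, 17, 0, 15, 3, 8, 9, 19, 13, 18, 10, 11, 4, 1, 6, 7, 21, 12, 5, 20]

sorted suffixes:
  #0 SA[0]=14  'acbbedhh'
  #1 SA[1]=2  'acehfgddeeheacbbedhh'
  #2 SA[2]=16  'bbedhh'
  #3 SA[3]=17  'bedhh'
  #4 SA[4]=0  'bfacehfgddeeheacbbedhh'
  #5 SA[5]=15  'cbbedhh'
  #6 SA[6]=3  'cehfgddeeheacbbedhh'
  #7 SA[7]=8  'ddeeheacbbedhh'
  #8 SA[8]=9  'deeheacbbedhh'
  #9 SA[9]=19  'dhh'
  #10 SA[10]=13  'eacbbedhh'
  #11 SA[11]=18  'edhh'
  #12 SA[12]=10  'eeheacbbedhh'
  #13 SA[13]=11  'eheacbbedhh'
  #14 SA[14]=4  'ehfgddeeheacbbedhh'
  #15 SA[15]=1  'facehfgddeeheacbbedhh'
  #16 SA[16]=6  'fgddeeheacbbedhh'
  #17 SA[17]=7  'gddeeheacbbedhh'
  #18 SA[18]=21  'h'
  #19 SA[19]=12  'heacbbedhh'
  #20 SA[20]=5  'hfgddeeheacbbedhh'
  #21 SA[21]=20  'hh'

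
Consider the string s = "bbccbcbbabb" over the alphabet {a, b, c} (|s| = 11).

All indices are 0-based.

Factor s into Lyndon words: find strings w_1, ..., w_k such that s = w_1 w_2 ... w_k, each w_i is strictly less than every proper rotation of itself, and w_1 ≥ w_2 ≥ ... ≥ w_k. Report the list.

emit factor 1: 'bbccbc' (i=0, period=6)
emit factor 2: 'b' (i=6, period=1)
emit factor 3: 'b' (i=7, period=1)
emit factor 4: 'abb' (i=8, period=3)

["bbccbc", "b", "b", "abb"]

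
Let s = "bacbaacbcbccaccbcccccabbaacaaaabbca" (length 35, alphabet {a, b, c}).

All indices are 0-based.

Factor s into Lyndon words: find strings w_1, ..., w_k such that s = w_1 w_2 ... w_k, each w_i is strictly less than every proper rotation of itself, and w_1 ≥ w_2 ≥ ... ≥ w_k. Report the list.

emit factor 1: 'b' (i=0, period=1)
emit factor 2: 'acb' (i=1, period=3)
emit factor 3: 'aacbcbccaccbcccccabb' (i=4, period=20)
emit factor 4: 'aac' (i=24, period=3)
emit factor 5: 'aaaabbc' (i=27, period=7)
emit factor 6: 'a' (i=34, period=1)

["b", "acb", "aacbcbccaccbcccccabb", "aac", "aaaabbc", "a"]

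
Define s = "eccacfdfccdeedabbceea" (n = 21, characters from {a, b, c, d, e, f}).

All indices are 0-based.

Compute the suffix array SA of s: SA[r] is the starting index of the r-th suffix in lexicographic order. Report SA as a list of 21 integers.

[20, 14, 3, 15, 16, 2, 1, 8, 9, 17, 4, 13, 10, 6, 19, 0, 12, 18, 11, 7, 5]

rank | idx | suffix
   0 |  20 | a
   1 |  14 | abbceea
   2 |   3 | acfdfccdeedabbceea
   3 |  15 | bbceea
   4 |  16 | bceea
   5 |   2 | cacfdfccdeedabbceea
   6 |   1 | ccacfdfccdeedabbceea
   7 |   8 | ccdeedabbceea
   8 |   9 | cdeedabbceea
   9 |  17 | ceea
  10 |   4 | cfdfccdeedabbceea
  11 |  13 | dabbceea
  12 |  10 | deedabbceea
  13 |   6 | dfccdeedabbceea
  14 |  19 | ea
  15 |   0 | eccacfdfccdeedabbceea
  16 |  12 | edabbceea
  17 |  18 | eea
  18 |  11 | eedabbceea
  19 |   7 | fccdeedabbceea
  20 |   5 | fdfccdeedabbceea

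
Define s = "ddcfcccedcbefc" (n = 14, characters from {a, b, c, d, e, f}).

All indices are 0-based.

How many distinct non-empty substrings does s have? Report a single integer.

93

sorted suffixes:
  #0 SA[0]=10  'befc'
  #1 SA[1]=13  'c'
  #2 SA[2]=9  'cbefc'
  #3 SA[3]=4  'cccedcbefc'
  #4 SA[4]=5  'ccedcbefc'
  #5 SA[5]=6  'cedcbefc'
  #6 SA[6]=2  'cfcccedcbefc'
  #7 SA[7]=8  'dcbefc'
  #8 SA[8]=1  'dcfcccedcbefc'
  #9 SA[9]=0  'ddcfcccedcbefc'
  #10 SA[10]=7  'edcbefc'
  #11 SA[11]=11  'efc'
  #12 SA[12]=12  'fc'
  #13 SA[13]=3  'fcccedcbefc'

SA = [10, 13, 9, 4, 5, 6, 2, 8, 1, 0, 7, 11, 12, 3]
rank  pair      lcp
   1  s[10:],s[13:]  0  ''
   2  s[13:],s[9:]  1  'c'
   3  s[9:],s[4:]  1  'c'
   4  s[4:],s[5:]  2  'cc'
   5  s[5:],s[6:]  1  'c'
   6  s[6:],s[2:]  1  'c'
   7  s[2:],s[8:]  0  ''
   8  s[8:],s[1:]  2  'dc'
   9  s[1:],s[0:]  1  'd'
  10  s[0:],s[7:]  0  ''
  11  s[7:],s[11:]  1  'e'
  12  s[11:],s[12:]  0  ''
  13  s[12:],s[3:]  2  'fc'

n(n+1)/2 = 14·15/2 = 105
Σ LCP = 0 + 0 + 1 + 1 + 2 + 1 + 1 + 0 + 2 + 1 + 0 + 1 + 0 + 2 = 12
distinct = 105 − 12 = 93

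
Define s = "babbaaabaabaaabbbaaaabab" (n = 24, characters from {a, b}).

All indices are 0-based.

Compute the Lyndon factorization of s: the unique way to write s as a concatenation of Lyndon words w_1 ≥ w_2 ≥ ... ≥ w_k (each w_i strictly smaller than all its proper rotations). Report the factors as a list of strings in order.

["b", "abb", "aaabaabaaabbb", "aaaabab"]

emit factor 1: 'b' (i=0, period=1)
emit factor 2: 'abb' (i=1, period=3)
emit factor 3: 'aaabaabaaabbb' (i=4, period=13)
emit factor 4: 'aaaabab' (i=17, period=7)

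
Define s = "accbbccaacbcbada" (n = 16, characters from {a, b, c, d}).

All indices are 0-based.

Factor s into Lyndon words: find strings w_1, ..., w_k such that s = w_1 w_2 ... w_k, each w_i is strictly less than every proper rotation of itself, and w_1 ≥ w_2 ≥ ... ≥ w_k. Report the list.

["accbbcc", "aacbcbad", "a"]

emit factor 1: 'accbbcc' (i=0, period=7)
emit factor 2: 'aacbcbad' (i=7, period=8)
emit factor 3: 'a' (i=15, period=1)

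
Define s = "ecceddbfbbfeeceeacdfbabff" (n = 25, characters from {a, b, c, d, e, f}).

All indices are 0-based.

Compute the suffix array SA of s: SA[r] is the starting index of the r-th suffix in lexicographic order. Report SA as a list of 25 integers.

rank | idx | suffix
   0 |  21 | abff
   1 |  16 | acdfbabff
   2 |  20 | babff
   3 |   8 | bbfeeceeacdfbabff
   4 |   6 | bfbbfeeceeacdfbabff
   5 |   9 | bfeeceeacdfbabff
   6 |  22 | bff
   7 |   1 | cceddbfbbfeeceeacdfbabff
   8 |  17 | cdfbabff
   9 |   2 | ceddbfbbfeeceeacdfbabff
  10 |  13 | ceeacdfbabff
  11 |   5 | dbfbbfeeceeacdfbabff
  12 |   4 | ddbfbbfeeceeacdfbabff
  13 |  18 | dfbabff
  14 |  15 | eacdfbabff
  15 |   0 | ecceddbfbbfeeceeacdfbabff
  16 |  12 | eceeacdfbabff
  17 |   3 | eddbfbbfeeceeacdfbabff
  18 |  14 | eeacdfbabff
  19 |  11 | eeceeacdfbabff
  20 |  24 | f
  21 |  19 | fbabff
  22 |   7 | fbbfeeceeacdfbabff
  23 |  10 | feeceeacdfbabff
  24 |  23 | ff

[21, 16, 20, 8, 6, 9, 22, 1, 17, 2, 13, 5, 4, 18, 15, 0, 12, 3, 14, 11, 24, 19, 7, 10, 23]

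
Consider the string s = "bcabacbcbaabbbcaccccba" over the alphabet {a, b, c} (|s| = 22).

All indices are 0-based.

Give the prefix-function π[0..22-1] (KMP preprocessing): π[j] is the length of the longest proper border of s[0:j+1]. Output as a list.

[0, 0, 0, 1, 0, 0, 1, 2, 1, 0, 0, 1, 1, 1, 2, 3, 0, 0, 0, 0, 1, 0]

π[0] = 0
j=1 s[j]='c': π[1]=0 (border '')
j=2 s[j]='a': π[2]=0 (border '')
j=3 s[j]='b': π[3]=1 (border 'b')
j=4 s[j]='a': k: 1→0; π[4]=0 (border '')
j=5 s[j]='c': π[5]=0 (border '')
j=6 s[j]='b': π[6]=1 (border 'b')
j=7 s[j]='c': π[7]=2 (border 'bc')
j=8 s[j]='b': k: 2→0; π[8]=1 (border 'b')
j=9 s[j]='a': k: 1→0; π[9]=0 (border '')
j=10 s[j]='a': π[10]=0 (border '')
j=11 s[j]='b': π[11]=1 (border 'b')
j=12 s[j]='b': k: 1→0; π[12]=1 (border 'b')
j=13 s[j]='b': k: 1→0; π[13]=1 (border 'b')
j=14 s[j]='c': π[14]=2 (border 'bc')
j=15 s[j]='a': π[15]=3 (border 'bca')
j=16 s[j]='c': k: 3→0; π[16]=0 (border '')
j=17 s[j]='c': π[17]=0 (border '')
j=18 s[j]='c': π[18]=0 (border '')
j=19 s[j]='c': π[19]=0 (border '')
j=20 s[j]='b': π[20]=1 (border 'b')
j=21 s[j]='a': k: 1→0; π[21]=0 (border '')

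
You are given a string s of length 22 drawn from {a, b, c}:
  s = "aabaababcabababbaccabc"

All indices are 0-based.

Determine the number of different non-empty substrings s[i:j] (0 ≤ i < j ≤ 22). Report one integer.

sorted suffixes:
  #0 SA[0]=0  'aabaababcabababbaccabc'
  #1 SA[1]=3  'aababcabababbaccabc'
  #2 SA[2]=1  'abaababcabababbaccabc'
  #3 SA[3]=9  'abababbaccabc'
  #4 SA[4]=11  'ababbaccabc'
  #5 SA[5]=4  'ababcabababbaccabc'
  #6 SA[6]=13  'abbaccabc'
  #7 SA[7]=19  'abc'
  #8 SA[8]=6  'abcabababbaccabc'
  #9 SA[9]=16  'accabc'
  #10 SA[10]=2  'baababcabababbaccabc'
  #11 SA[11]=10  'bababbaccabc'
  #12 SA[12]=12  'babbaccabc'
  #13 SA[13]=5  'babcabababbaccabc'
  #14 SA[14]=15  'baccabc'
  #15 SA[15]=14  'bbaccabc'
  #16 SA[16]=20  'bc'
  #17 SA[17]=7  'bcabababbaccabc'
  #18 SA[18]=21  'c'
  #19 SA[19]=8  'cabababbaccabc'
  #20 SA[20]=18  'cabc'
  #21 SA[21]=17  'ccabc'

SA = [0, 3, 1, 9, 11, 4, 13, 19, 6, 16, 2, 10, 12, 5, 15, 14, 20, 7, 21, 8, 18, 17]
rank  pair      lcp
   1  s[0:],s[3:]  4  'aaba'
   2  s[3:],s[1:]  1  'a'
   3  s[1:],s[9:]  3  'aba'
   4  s[9:],s[11:]  4  'abab'
   5  s[11:],s[4:]  4  'abab'
   6  s[4:],s[13:]  2  'ab'
   7  s[13:],s[19:]  2  'ab'
   8  s[19:],s[6:]  3  'abc'
   9  s[6:],s[16:]  1  'a'
  10  s[16:],s[2:]  0  ''
  11  s[2:],s[10:]  2  'ba'
  12  s[10:],s[12:]  3  'bab'
  13  s[12:],s[5:]  3  'bab'
  14  s[5:],s[15:]  2  'ba'
  15  s[15:],s[14:]  1  'b'
  16  s[14:],s[20:]  1  'b'
  17  s[20:],s[7:]  2  'bc'
  18  s[7:],s[21:]  0  ''
  19  s[21:],s[8:]  1  'c'
  20  s[8:],s[18:]  3  'cab'
  21  s[18:],s[17:]  1  'c'

n(n+1)/2 = 22·23/2 = 253
Σ LCP = 0 + 4 + 1 + 3 + 4 + 4 + 2 + 2 + 3 + 1 + 0 + 2 + 3 + 3 + 2 + 1 + 1 + 2 + 0 + 1 + 3 + 1 = 43
distinct = 253 − 43 = 210

210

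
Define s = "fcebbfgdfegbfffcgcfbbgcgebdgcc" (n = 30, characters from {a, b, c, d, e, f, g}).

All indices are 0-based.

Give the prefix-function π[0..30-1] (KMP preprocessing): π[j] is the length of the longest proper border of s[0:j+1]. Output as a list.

π[0] = 0
j=1 s[j]='c': π[1]=0 (border '')
j=2 s[j]='e': π[2]=0 (border '')
j=3 s[j]='b': π[3]=0 (border '')
j=4 s[j]='b': π[4]=0 (border '')
j=5 s[j]='f': π[5]=1 (border 'f')
j=6 s[j]='g': k: 1→0; π[6]=0 (border '')
j=7 s[j]='d': π[7]=0 (border '')
j=8 s[j]='f': π[8]=1 (border 'f')
j=9 s[j]='e': k: 1→0; π[9]=0 (border '')
j=10 s[j]='g': π[10]=0 (border '')
j=11 s[j]='b': π[11]=0 (border '')
j=12 s[j]='f': π[12]=1 (border 'f')
j=13 s[j]='f': k: 1→0; π[13]=1 (border 'f')
j=14 s[j]='f': k: 1→0; π[14]=1 (border 'f')
j=15 s[j]='c': π[15]=2 (border 'fc')
j=16 s[j]='g': k: 2→0; π[16]=0 (border '')
j=17 s[j]='c': π[17]=0 (border '')
j=18 s[j]='f': π[18]=1 (border 'f')
j=19 s[j]='b': k: 1→0; π[19]=0 (border '')
j=20 s[j]='b': π[20]=0 (border '')
j=21 s[j]='g': π[21]=0 (border '')
j=22 s[j]='c': π[22]=0 (border '')
j=23 s[j]='g': π[23]=0 (border '')
j=24 s[j]='e': π[24]=0 (border '')
j=25 s[j]='b': π[25]=0 (border '')
j=26 s[j]='d': π[26]=0 (border '')
j=27 s[j]='g': π[27]=0 (border '')
j=28 s[j]='c': π[28]=0 (border '')
j=29 s[j]='c': π[29]=0 (border '')

[0, 0, 0, 0, 0, 1, 0, 0, 1, 0, 0, 0, 1, 1, 1, 2, 0, 0, 1, 0, 0, 0, 0, 0, 0, 0, 0, 0, 0, 0]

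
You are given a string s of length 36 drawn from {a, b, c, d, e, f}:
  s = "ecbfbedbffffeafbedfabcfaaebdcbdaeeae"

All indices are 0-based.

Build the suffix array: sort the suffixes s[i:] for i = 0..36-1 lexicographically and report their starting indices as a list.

rank | idx | suffix
   0 |  23 | aaebdcbdaeeae
   1 |  19 | abcfaaebdcbdaeeae
   2 |  34 | ae
   3 |  24 | aebdcbdaeeae
   4 |  31 | aeeae
   5 |  13 | afbedfabcfaaebdcbdaeeae
   6 |  20 | bcfaaebdcbdaeeae
   7 |  29 | bdaeeae
   8 |  26 | bdcbdaeeae
   9 |   4 | bedbffffeafbedfabcfaaebdcbdaeeae
  10 |  15 | bedfabcfaaebdcbdaeeae
  11 |   2 | bfbedbffffeafbedfabcfaaebdcbdaeeae
  12 |   7 | bffffeafbedfabcfaaebdcbdaeeae
  13 |  28 | cbdaeeae
  14 |   1 | cbfbedbffffeafbedfabcfaaebdcbdaeeae
  15 |  21 | cfaaebdcbdaeeae
  16 |  30 | daeeae
  17 |   6 | dbffffeafbedfabcfaaebdcbdaeeae
  18 |  27 | dcbdaeeae
  19 |  17 | dfabcfaaebdcbdaeeae
  20 |  35 | e
  21 |  33 | eae
  22 |  12 | eafbedfabcfaaebdcbdaeeae
  23 |  25 | ebdcbdaeeae
  24 |   0 | ecbfbedbffffeafbedfabcfaaebdcbdaeeae
  25 |   5 | edbffffeafbedfabcfaaebdcbdaeeae
  26 |  16 | edfabcfaaebdcbdaeeae
  27 |  32 | eeae
  28 |  22 | faaebdcbdaeeae
  29 |  18 | fabcfaaebdcbdaeeae
  30 |   3 | fbedbffffeafbedfabcfaaebdcbdaeeae
  31 |  14 | fbedfabcfaaebdcbdaeeae
  32 |  11 | feafbedfabcfaaebdcbdaeeae
  33 |  10 | ffeafbedfabcfaaebdcbdaeeae
  34 |   9 | fffeafbedfabcfaaebdcbdaeeae
  35 |   8 | ffffeafbedfabcfaaebdcbdaeeae

[23, 19, 34, 24, 31, 13, 20, 29, 26, 4, 15, 2, 7, 28, 1, 21, 30, 6, 27, 17, 35, 33, 12, 25, 0, 5, 16, 32, 22, 18, 3, 14, 11, 10, 9, 8]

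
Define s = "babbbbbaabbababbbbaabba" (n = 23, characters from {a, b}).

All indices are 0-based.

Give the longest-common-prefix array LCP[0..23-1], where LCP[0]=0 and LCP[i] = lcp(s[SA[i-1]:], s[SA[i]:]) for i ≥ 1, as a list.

sorted suffixes:
  #0 SA[0]=22  'a'
  #1 SA[1]=18  'aabba'
  #2 SA[2]=7  'aabbababbbbaabba'
  #3 SA[3]=11  'ababbbbaabba'
  #4 SA[4]=19  'abba'
  #5 SA[5]=8  'abbababbbbaabba'
  #6 SA[6]=13  'abbbbaabba'
  #7 SA[7]=1  'abbbbbaabbababbbbaabba'
  #8 SA[8]=21  'ba'
  #9 SA[9]=17  'baabba'
  #10 SA[10]=6  'baabbababbbbaabba'
  #11 SA[11]=10  'bababbbbaabba'
  #12 SA[12]=12  'babbbbaabba'
  #13 SA[13]=0  'babbbbbaabbababbbbaabba'
  #14 SA[14]=20  'bba'
  #15 SA[15]=16  'bbaabba'
  #16 SA[16]=5  'bbaabbababbbbaabba'
  #17 SA[17]=9  'bbababbbbaabba'
  #18 SA[18]=15  'bbbaabba'
  #19 SA[19]=4  'bbbaabbababbbbaabba'
  #20 SA[20]=14  'bbbbaabba'
  #21 SA[21]=3  'bbbbaabbababbbbaabba'
  #22 SA[22]=2  'bbbbbaabbababbbbaabba'

SA = [22, 18, 7, 11, 19, 8, 13, 1, 21, 17, 6, 10, 12, 0, 20, 16, 5, 9, 15, 4, 14, 3, 2]
[i] adj suffixes → lcp
  [1] 22/18 → 1 ('a')
  [2] 18/7 → 5 ('aabba')
  [3] 7/11 → 1 ('a')
  [4] 11/19 → 2 ('ab')
  [5] 19/8 → 4 ('abba')
  [6] 8/13 → 3 ('abb')
  [7] 13/1 → 5 ('abbbb')
  [8] 1/21 → 0 ('')
  [9] 21/17 → 2 ('ba')
  [10] 17/6 → 6 ('baabba')
  [11] 6/10 → 2 ('ba')
  [12] 10/12 → 3 ('bab')
  [13] 12/0 → 6 ('babbbb')
  [14] 0/20 → 1 ('b')
  [15] 20/16 → 3 ('bba')
  [16] 16/5 → 7 ('bbaabba')
  [17] 5/9 → 3 ('bba')
  [18] 9/15 → 2 ('bb')
  [19] 15/4 → 8 ('bbbaabba')
  [20] 4/14 → 3 ('bbb')
  [21] 14/3 → 9 ('bbbbaabba')
  [22] 3/2 → 4 ('bbbb')

[0, 1, 5, 1, 2, 4, 3, 5, 0, 2, 6, 2, 3, 6, 1, 3, 7, 3, 2, 8, 3, 9, 4]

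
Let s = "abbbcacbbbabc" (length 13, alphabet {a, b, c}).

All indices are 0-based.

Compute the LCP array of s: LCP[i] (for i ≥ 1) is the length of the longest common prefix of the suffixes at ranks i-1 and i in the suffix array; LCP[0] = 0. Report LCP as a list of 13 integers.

rank→(start, suffix):
  0 → (0, 'abbbcacbbbabc')
  1 → (10, 'abc')
  2 → (5, 'acbbbabc')
  3 → (9, 'babc')
  4 → (8, 'bbabc')
  5 → (7, 'bbbabc')
  6 → (1, 'bbbcacbbbabc')
  7 → (2, 'bbcacbbbabc')
  8 → (11, 'bc')
  9 → (3, 'bcacbbbabc')
  10 → (12, 'c')
  11 → (4, 'cacbbbabc')
  12 → (6, 'cbbbabc')

SA = [0, 10, 5, 9, 8, 7, 1, 2, 11, 3, 12, 4, 6]
rank  pair      lcp
   1  s[0:],s[10:]  2  'ab'
   2  s[10:],s[5:]  1  'a'
   3  s[5:],s[9:]  0  ''
   4  s[9:],s[8:]  1  'b'
   5  s[8:],s[7:]  2  'bb'
   6  s[7:],s[1:]  3  'bbb'
   7  s[1:],s[2:]  2  'bb'
   8  s[2:],s[11:]  1  'b'
   9  s[11:],s[3:]  2  'bc'
  10  s[3:],s[12:]  0  ''
  11  s[12:],s[4:]  1  'c'
  12  s[4:],s[6:]  1  'c'

[0, 2, 1, 0, 1, 2, 3, 2, 1, 2, 0, 1, 1]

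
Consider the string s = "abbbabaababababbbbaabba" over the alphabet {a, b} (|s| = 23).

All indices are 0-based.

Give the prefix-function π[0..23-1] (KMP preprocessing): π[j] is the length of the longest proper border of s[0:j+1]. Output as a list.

[0, 0, 0, 0, 1, 2, 1, 1, 2, 1, 2, 1, 2, 1, 2, 3, 4, 0, 1, 1, 2, 3, 1]

π[0] = 0
j=1 s[j]='b': π[1]=0 (border '')
j=2 s[j]='b': π[2]=0 (border '')
j=3 s[j]='b': π[3]=0 (border '')
j=4 s[j]='a': π[4]=1 (border 'a')
j=5 s[j]='b': π[5]=2 (border 'ab')
j=6 s[j]='a': k: 2→0; π[6]=1 (border 'a')
j=7 s[j]='a': k: 1→0; π[7]=1 (border 'a')
j=8 s[j]='b': π[8]=2 (border 'ab')
j=9 s[j]='a': k: 2→0; π[9]=1 (border 'a')
j=10 s[j]='b': π[10]=2 (border 'ab')
j=11 s[j]='a': k: 2→0; π[11]=1 (border 'a')
j=12 s[j]='b': π[12]=2 (border 'ab')
j=13 s[j]='a': k: 2→0; π[13]=1 (border 'a')
j=14 s[j]='b': π[14]=2 (border 'ab')
j=15 s[j]='b': π[15]=3 (border 'abb')
j=16 s[j]='b': π[16]=4 (border 'abbb')
j=17 s[j]='b': k: 4→0; π[17]=0 (border '')
j=18 s[j]='a': π[18]=1 (border 'a')
j=19 s[j]='a': k: 1→0; π[19]=1 (border 'a')
j=20 s[j]='b': π[20]=2 (border 'ab')
j=21 s[j]='b': π[21]=3 (border 'abb')
j=22 s[j]='a': k: 3→0; π[22]=1 (border 'a')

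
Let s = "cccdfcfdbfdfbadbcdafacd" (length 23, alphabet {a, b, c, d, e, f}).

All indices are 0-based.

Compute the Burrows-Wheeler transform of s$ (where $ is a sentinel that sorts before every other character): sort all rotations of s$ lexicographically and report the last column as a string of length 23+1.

rank  rotation                  last
    0  $cccdfcfdbfdfbadbcdafacd  d
    1  acd$cccdfcfdbfdfbadbcdaf  f
    2  adbcdafacd$cccdfcfdbfdfb  b
    3  afacd$cccdfcfdbfdfbadbcd  d
    4  badbcdafacd$cccdfcfdbfdf  f
    5  bcdafacd$cccdfcfdbfdfbad  d
    6  bfdfbadbcdafacd$cccdfcfd  d
    7  cccdfcfdbfdfbadbcdafacd$  $
    8  ccdfcfdbfdfbadbcdafacd$c  c
    9  cd$cccdfcfdbfdfbadbcdafa  a
   10  cdafacd$cccdfcfdbfdfbadb  b
   11  cdfcfdbfdfbadbcdafacd$cc  c
   12  cfdbfdfbadbcdafacd$cccdf  f
   13  d$cccdfcfdbfdfbadbcdafac  c
   14  dafacd$cccdfcfdbfdfbadbc  c
   15  dbcdafacd$cccdfcfdbfdfba  a
   16  dbfdfbadbcdafacd$cccdfcf  f
   17  dfbadbcdafacd$cccdfcfdbf  f
   18  dfcfdbfdfbadbcdafacd$ccc  c
   19  facd$cccdfcfdbfdfbadbcda  a
   20  fbadbcdafacd$cccdfcfdbfd  d
   21  fcfdbfdfbadbcdafacd$cccd  d
   22  fdbfdfbadbcdafacd$cccdfc  c
   23  fdfbadbcdafacd$cccdfcfdb  b

dfbdfdd$cabcfccaffcaddcb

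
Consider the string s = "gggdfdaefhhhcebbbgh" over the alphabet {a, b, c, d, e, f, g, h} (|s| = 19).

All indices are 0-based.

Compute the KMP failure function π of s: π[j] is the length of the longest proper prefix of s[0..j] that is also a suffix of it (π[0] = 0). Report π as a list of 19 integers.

π[0] = 0
j=1 s[j]='g': π[1]=1 (border 'g')
j=2 s[j]='g': π[2]=2 (border 'gg')
j=3 s[j]='d': k: 2→1→0; π[3]=0 (border '')
j=4 s[j]='f': π[4]=0 (border '')
j=5 s[j]='d': π[5]=0 (border '')
j=6 s[j]='a': π[6]=0 (border '')
j=7 s[j]='e': π[7]=0 (border '')
j=8 s[j]='f': π[8]=0 (border '')
j=9 s[j]='h': π[9]=0 (border '')
j=10 s[j]='h': π[10]=0 (border '')
j=11 s[j]='h': π[11]=0 (border '')
j=12 s[j]='c': π[12]=0 (border '')
j=13 s[j]='e': π[13]=0 (border '')
j=14 s[j]='b': π[14]=0 (border '')
j=15 s[j]='b': π[15]=0 (border '')
j=16 s[j]='b': π[16]=0 (border '')
j=17 s[j]='g': π[17]=1 (border 'g')
j=18 s[j]='h': k: 1→0; π[18]=0 (border '')

[0, 1, 2, 0, 0, 0, 0, 0, 0, 0, 0, 0, 0, 0, 0, 0, 0, 1, 0]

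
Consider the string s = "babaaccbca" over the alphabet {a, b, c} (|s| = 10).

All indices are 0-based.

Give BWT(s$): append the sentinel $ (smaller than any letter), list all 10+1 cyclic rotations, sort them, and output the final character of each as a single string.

rank  rotation     last
    0  $babaaccbca  a
    1  a$babaaccbc  c
    2  aaccbca$bab  b
    3  abaaccbca$b  b
    4  accbca$baba  a
    5  baaccbca$ba  a
    6  babaaccbca$  $
    7  bca$babaacc  c
    8  ca$babaaccb  b
    9  cbca$babaac  c
   10  ccbca$babaa  a

acbbaa$cbca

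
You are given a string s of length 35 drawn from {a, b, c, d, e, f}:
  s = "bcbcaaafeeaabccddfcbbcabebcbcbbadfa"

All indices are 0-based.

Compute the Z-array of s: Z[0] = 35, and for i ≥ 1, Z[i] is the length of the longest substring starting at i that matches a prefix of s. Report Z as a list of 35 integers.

Z[0]=35
i=1: fresh scan; Z[1]=0
i=2: fresh scan; Z[2]=2 scan→box=[2,4)
i=3: min(r-i=1, Z[1]=0)=0; Z[3]=0
i=4: fresh scan; Z[4]=0
i=5: fresh scan; Z[5]=0
i=6: fresh scan; Z[6]=0
i=7: fresh scan; Z[7]=0
i=8: fresh scan; Z[8]=0
i=9: fresh scan; Z[9]=0
i=10: fresh scan; Z[10]=0
i=11: fresh scan; Z[11]=0
i=12: fresh scan; Z[12]=2 scan→box=[12,14)
i=13: min(r-i=1, Z[1]=0)=0; Z[13]=0
i=14: fresh scan; Z[14]=0
i=15: fresh scan; Z[15]=0
i=16: fresh scan; Z[16]=0
i=17: fresh scan; Z[17]=0
i=18: fresh scan; Z[18]=0
i=19: fresh scan; Z[19]=1 scan→box=[19,20)
i=20: fresh scan; Z[20]=2 scan→box=[20,22)
i=21: min(r-i=1, Z[1]=0)=0; Z[21]=0
i=22: fresh scan; Z[22]=0
i=23: fresh scan; Z[23]=1 scan→box=[23,24)
i=24: fresh scan; Z[24]=0
i=25: fresh scan; Z[25]=4 scan→box=[25,29)
i=26: min(r-i=3, Z[1]=0)=0; Z[26]=0
i=27: min(r-i=2, Z[2]=2)=2; Z[27]=3 scan→box=[27,30)
i=28: min(r-i=2, Z[1]=0)=0; Z[28]=0
i=29: min(r-i=1, Z[2]=2)=1; Z[29]=1
i=30: fresh scan; Z[30]=1 scan→box=[30,31)
i=31: fresh scan; Z[31]=0
i=32: fresh scan; Z[32]=0
i=33: fresh scan; Z[33]=0
i=34: fresh scan; Z[34]=0

[35, 0, 2, 0, 0, 0, 0, 0, 0, 0, 0, 0, 2, 0, 0, 0, 0, 0, 0, 1, 2, 0, 0, 1, 0, 4, 0, 3, 0, 1, 1, 0, 0, 0, 0]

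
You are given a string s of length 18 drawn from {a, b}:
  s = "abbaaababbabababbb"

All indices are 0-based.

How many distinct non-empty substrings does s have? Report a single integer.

rank | idx | suffix
   0 |   3 | aaababbabababbb
   1 |   4 | aababbabababbb
   2 |  10 | abababbb
   3 |   5 | ababbabababbb
   4 |  12 | ababbb
   5 |   0 | abbaaababbabababbb
   6 |   7 | abbabababbb
   7 |  14 | abbb
   8 |  17 | b
   9 |   2 | baaababbabababbb
  10 |   9 | babababbb
  11 |  11 | bababbb
  12 |   6 | babbabababbb
  13 |  13 | babbb
  14 |  16 | bb
  15 |   1 | bbaaababbabababbb
  16 |   8 | bbabababbb
  17 |  15 | bbb

SA = [3, 4, 10, 5, 12, 0, 7, 14, 17, 2, 9, 11, 6, 13, 16, 1, 8, 15]
i: (SA[i-1],SA[i]) lcp shared
  1: (3,4) 2 'aa'
  2: (4,10) 1 'a'
  3: (10,5) 4 'abab'
  4: (5,12) 5 'ababb'
  5: (12,0) 2 'ab'
  6: (0,7) 4 'abba'
  7: (7,14) 3 'abb'
  8: (14,17) 0 ''
  9: (17,2) 1 'b'
  10: (2,9) 2 'ba'
  11: (9,11) 5 'babab'
  12: (11,6) 3 'bab'
  13: (6,13) 4 'babb'
  14: (13,16) 1 'b'
  15: (16,1) 2 'bb'
  16: (1,8) 3 'bba'
  17: (8,15) 2 'bb'

n(n+1)/2 = 18·19/2 = 171
Σ LCP = 0 + 2 + 1 + 4 + 5 + 2 + 4 + 3 + 0 + 1 + 2 + 5 + 3 + 4 + 1 + 2 + 3 + 2 = 44
distinct = 171 − 44 = 127

127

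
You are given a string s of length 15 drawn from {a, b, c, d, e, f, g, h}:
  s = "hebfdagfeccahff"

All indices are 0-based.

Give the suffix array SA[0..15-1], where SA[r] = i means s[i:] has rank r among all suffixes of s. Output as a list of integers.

rank | idx | suffix
   0 |   5 | agfeccahff
   1 |  11 | ahff
   2 |   2 | bfdagfeccahff
   3 |  10 | cahff
   4 |   9 | ccahff
   5 |   4 | dagfeccahff
   6 |   1 | ebfdagfeccahff
   7 |   8 | eccahff
   8 |  14 | f
   9 |   3 | fdagfeccahff
  10 |   7 | feccahff
  11 |  13 | ff
  12 |   6 | gfeccahff
  13 |   0 | hebfdagfeccahff
  14 |  12 | hff

[5, 11, 2, 10, 9, 4, 1, 8, 14, 3, 7, 13, 6, 0, 12]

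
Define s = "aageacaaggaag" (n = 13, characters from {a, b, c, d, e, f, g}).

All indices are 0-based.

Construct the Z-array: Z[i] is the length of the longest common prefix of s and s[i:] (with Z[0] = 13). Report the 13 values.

Z[0]=13
i=1: i≥r, start 0; Z[1]=1 extend→box=[1,2)
i=2: i≥r, start 0; Z[2]=0
i=3: i≥r, start 0; Z[3]=0
i=4: i≥r, start 0; Z[4]=1 extend→box=[4,5)
i=5: i≥r, start 0; Z[5]=0
i=6: i≥r, start 0; Z[6]=3 extend→box=[6,9)
i=7: min(r-i=2, Z[1]=1)=1; Z[7]=1
i=8: min(r-i=1, Z[2]=0)=0; Z[8]=0
i=9: i≥r, start 0; Z[9]=0
i=10: i≥r, start 0; Z[10]=3 extend→box=[10,13)
i=11: min(r-i=2, Z[1]=1)=1; Z[11]=1
i=12: min(r-i=1, Z[2]=0)=0; Z[12]=0

[13, 1, 0, 0, 1, 0, 3, 1, 0, 0, 3, 1, 0]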